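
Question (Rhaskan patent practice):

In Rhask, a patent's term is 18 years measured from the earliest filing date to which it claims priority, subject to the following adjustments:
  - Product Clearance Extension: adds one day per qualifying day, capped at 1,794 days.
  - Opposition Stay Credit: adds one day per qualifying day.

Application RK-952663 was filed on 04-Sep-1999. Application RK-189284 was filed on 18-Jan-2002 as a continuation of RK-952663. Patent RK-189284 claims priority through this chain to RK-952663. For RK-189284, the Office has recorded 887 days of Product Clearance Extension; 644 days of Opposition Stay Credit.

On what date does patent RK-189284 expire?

2021-11-13

Earliest priority filing: 4 September 1999.
Base term: 4 September 1999 + 18 years → 4 September 2017.
Product Clearance Extension: 887 days (within the 1794-day cap) → +887 days → 8 February 2020.
Opposition Stay Credit: +644 days → 13 November 2021.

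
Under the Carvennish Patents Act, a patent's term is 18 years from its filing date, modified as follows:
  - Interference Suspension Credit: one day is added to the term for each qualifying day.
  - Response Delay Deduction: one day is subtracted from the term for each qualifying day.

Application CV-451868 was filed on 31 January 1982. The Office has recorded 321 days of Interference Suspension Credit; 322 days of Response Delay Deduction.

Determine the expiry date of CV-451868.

2000-01-30

Base term: filing date + 18 years → 31 January 2000.
Interference Suspension Credit: +321 days → 17 December 2000.
Response Delay Deduction: −322 days → 30 January 2000.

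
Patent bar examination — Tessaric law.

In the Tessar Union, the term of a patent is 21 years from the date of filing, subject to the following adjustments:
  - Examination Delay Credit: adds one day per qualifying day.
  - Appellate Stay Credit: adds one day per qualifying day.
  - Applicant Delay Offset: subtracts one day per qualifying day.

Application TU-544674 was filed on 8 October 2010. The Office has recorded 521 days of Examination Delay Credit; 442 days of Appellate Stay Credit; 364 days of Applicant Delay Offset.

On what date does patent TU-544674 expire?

2033-05-29

Base term: filing date + 21 years → 8 October 2031.
Examination Delay Credit: +521 days → 12 March 2033.
Appellate Stay Credit: +442 days → 28 May 2034.
Applicant Delay Offset: −364 days → 29 May 2033.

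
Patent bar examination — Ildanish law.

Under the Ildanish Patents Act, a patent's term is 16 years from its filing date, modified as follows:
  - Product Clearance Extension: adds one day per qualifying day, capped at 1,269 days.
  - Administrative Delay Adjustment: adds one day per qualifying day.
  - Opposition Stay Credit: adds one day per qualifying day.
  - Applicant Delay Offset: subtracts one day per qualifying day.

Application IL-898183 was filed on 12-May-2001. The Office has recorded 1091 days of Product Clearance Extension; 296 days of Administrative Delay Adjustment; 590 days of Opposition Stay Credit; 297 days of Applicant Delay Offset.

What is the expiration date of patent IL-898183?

Base term: filing date + 16 years → 12 May 2017.
Product Clearance Extension: 1091 days (within the 1269-day cap) → +1091 days → 7 May 2020.
Administrative Delay Adjustment: +296 days → 27 February 2021.
Opposition Stay Credit: +590 days → 10 October 2022.
Applicant Delay Offset: −297 days → 17 December 2021.

December 17, 2021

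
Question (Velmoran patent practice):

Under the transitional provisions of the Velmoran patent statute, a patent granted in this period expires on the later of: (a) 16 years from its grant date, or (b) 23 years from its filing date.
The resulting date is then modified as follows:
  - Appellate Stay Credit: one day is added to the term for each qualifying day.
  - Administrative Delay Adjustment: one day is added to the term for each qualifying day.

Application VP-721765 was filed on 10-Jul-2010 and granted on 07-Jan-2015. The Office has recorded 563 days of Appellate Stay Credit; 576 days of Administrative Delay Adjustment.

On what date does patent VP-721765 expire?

(a) grant + 16 years → 7 January 2031.
(b) filing + 23 years → 10 July 2033.
Later of the two: 10 July 2033.
Appellate Stay Credit: +563 days → 24 January 2035.
Administrative Delay Adjustment: +576 days → 22 August 2036.

2036-08-22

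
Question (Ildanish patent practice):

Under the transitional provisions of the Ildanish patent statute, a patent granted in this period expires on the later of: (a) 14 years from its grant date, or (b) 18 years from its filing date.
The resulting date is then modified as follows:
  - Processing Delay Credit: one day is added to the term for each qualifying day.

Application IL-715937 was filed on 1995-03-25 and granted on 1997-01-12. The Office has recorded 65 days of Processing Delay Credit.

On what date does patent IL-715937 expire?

(a) grant + 14 years → 12 January 2011.
(b) filing + 18 years → 25 March 2013.
Later of the two: 25 March 2013.
Processing Delay Credit: +65 days → 29 May 2013.

2013-05-29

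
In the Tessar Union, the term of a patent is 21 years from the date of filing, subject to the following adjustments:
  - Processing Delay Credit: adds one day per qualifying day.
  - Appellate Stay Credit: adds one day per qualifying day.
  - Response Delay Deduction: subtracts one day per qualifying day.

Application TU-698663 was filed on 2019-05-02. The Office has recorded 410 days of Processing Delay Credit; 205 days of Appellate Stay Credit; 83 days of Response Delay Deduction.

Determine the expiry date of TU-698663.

Base term: filing date + 21 years → 2 May 2040.
Processing Delay Credit: +410 days → 16 June 2041.
Appellate Stay Credit: +205 days → 7 January 2042.
Response Delay Deduction: −83 days → 16 October 2041.

October 16, 2041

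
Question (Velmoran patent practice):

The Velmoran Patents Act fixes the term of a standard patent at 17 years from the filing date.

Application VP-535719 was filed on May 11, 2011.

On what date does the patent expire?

Filing date + 17 years → 11 May 2028.

2028-05-11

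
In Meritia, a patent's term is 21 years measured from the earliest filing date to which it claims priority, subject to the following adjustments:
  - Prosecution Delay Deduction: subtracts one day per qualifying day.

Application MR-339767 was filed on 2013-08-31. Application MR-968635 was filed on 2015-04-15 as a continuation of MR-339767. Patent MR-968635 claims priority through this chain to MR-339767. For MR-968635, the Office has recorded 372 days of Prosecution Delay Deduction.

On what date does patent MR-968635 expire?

August 24, 2033

Earliest priority filing: 31 August 2013.
Base term: 31 August 2013 + 21 years → 31 August 2034.
Prosecution Delay Deduction: −372 days → 24 August 2033.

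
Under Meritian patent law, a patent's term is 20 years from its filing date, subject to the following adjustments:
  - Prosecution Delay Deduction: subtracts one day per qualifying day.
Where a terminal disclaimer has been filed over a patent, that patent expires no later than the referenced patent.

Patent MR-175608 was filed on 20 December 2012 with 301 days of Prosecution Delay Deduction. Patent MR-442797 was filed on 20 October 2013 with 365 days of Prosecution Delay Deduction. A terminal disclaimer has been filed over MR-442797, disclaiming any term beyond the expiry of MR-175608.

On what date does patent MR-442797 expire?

February 23, 2032

Natural term of MR-442797:
  Base: filing + 20 years → 20 October 2033.
  Prosecution Delay Deduction: −365 days → 20 October 2032.
Expiry of referenced patent MR-175608:
  Base: filing + 20 years → 20 December 2032.
  Prosecution Delay Deduction: −301 days → 23 February 2032.
Terminal disclaimer: MR-442797 expires on the earlier of 20 October 2032 and 23 February 2032.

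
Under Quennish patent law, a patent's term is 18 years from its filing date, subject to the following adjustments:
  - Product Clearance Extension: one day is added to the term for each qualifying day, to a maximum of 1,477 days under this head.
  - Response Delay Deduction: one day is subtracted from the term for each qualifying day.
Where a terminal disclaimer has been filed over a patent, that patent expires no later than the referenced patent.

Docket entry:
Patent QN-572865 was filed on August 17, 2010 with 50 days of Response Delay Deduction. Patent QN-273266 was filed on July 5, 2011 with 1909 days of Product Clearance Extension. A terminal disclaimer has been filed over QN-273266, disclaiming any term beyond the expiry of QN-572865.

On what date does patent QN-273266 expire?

Natural term of QN-273266:
  Base: filing + 18 years → 5 July 2029.
  Product Clearance Extension: 1909 days claimed exceeds the 1477-day cap, so +1477 days → 21 July 2033.
Expiry of referenced patent QN-572865:
  Base: filing + 18 years → 17 August 2028.
  Response Delay Deduction: −50 days → 28 June 2028.
Terminal disclaimer: QN-273266 expires on the earlier of 21 July 2033 and 28 June 2028.

2028-06-28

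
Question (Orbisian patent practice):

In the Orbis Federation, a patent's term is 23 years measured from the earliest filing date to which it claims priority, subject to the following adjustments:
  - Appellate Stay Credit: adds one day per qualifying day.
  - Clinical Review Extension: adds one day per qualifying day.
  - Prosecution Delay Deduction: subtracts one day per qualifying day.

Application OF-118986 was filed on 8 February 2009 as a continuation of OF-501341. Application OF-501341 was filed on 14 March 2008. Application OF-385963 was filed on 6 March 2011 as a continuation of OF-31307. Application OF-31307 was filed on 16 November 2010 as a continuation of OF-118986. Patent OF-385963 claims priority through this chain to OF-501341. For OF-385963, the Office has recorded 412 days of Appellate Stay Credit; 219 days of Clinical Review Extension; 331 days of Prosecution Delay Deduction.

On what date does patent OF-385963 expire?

Earliest priority filing: 14 March 2008.
Base term: 14 March 2008 + 23 years → 14 March 2031.
Appellate Stay Credit: +412 days → 29 April 2032.
Clinical Review Extension: +219 days → 4 December 2032.
Prosecution Delay Deduction: −331 days → 8 January 2032.

2032-01-08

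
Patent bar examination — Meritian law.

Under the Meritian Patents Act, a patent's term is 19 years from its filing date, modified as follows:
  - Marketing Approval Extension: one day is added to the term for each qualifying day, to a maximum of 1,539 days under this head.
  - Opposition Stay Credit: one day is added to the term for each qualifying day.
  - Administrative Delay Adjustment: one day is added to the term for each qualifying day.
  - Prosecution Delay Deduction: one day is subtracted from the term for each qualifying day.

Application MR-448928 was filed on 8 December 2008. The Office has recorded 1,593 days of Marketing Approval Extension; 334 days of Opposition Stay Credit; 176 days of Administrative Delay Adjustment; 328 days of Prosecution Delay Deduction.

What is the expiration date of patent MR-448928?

Base term: filing date + 19 years → 8 December 2027.
Marketing Approval Extension: 1593 days claimed exceeds the 1539-day cap, so +1539 days → 24 February 2032.
Opposition Stay Credit: +334 days → 23 January 2033.
Administrative Delay Adjustment: +176 days → 18 July 2033.
Prosecution Delay Deduction: −328 days → 24 August 2032.

2032-08-24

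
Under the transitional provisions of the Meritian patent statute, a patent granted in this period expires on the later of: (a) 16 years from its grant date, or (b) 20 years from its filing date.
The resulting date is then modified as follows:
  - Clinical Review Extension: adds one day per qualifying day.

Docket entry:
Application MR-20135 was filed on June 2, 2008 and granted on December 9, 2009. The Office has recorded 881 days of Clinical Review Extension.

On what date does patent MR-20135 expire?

2030-10-31

(a) grant + 16 years → 9 December 2025.
(b) filing + 20 years → 2 June 2028.
Later of the two: 2 June 2028.
Clinical Review Extension: +881 days → 31 October 2030.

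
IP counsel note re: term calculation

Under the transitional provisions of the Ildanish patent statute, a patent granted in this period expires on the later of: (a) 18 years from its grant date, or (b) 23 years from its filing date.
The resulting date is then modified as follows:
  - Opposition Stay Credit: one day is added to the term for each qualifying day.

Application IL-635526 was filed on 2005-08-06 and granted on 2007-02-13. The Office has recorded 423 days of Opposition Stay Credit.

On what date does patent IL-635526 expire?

(a) grant + 18 years → 13 February 2025.
(b) filing + 23 years → 6 August 2028.
Later of the two: 6 August 2028.
Opposition Stay Credit: +423 days → 3 October 2029.

2029-10-03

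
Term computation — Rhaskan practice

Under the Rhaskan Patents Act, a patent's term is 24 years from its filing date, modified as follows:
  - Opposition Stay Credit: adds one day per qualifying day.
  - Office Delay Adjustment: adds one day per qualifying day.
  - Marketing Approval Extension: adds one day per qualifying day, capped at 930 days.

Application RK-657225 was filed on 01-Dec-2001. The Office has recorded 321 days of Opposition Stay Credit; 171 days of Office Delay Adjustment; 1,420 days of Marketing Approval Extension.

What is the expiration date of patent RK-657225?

Base term: filing date + 24 years → 1 December 2025.
Opposition Stay Credit: +321 days → 18 October 2026.
Office Delay Adjustment: +171 days → 7 April 2027.
Marketing Approval Extension: 1420 days claimed exceeds the 930-day cap, so +930 days → 23 October 2029.

October 23, 2029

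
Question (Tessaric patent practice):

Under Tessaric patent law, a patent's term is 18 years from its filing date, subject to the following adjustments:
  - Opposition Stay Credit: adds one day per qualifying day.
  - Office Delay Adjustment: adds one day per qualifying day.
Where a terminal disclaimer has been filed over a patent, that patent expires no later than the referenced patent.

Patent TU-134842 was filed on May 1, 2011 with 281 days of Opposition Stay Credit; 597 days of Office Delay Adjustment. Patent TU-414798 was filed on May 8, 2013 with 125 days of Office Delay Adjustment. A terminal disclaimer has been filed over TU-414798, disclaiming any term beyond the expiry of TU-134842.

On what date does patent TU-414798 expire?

Natural term of TU-414798:
  Base: filing + 18 years → 8 May 2031.
  Office Delay Adjustment: +125 days → 10 September 2031.
Expiry of referenced patent TU-134842:
  Base: filing + 18 years → 1 May 2029.
  Opposition Stay Credit: +281 days → 6 February 2030.
  Office Delay Adjustment: +597 days → 26 September 2031.
Terminal disclaimer: TU-414798 expires on the earlier of 10 September 2031 and 26 September 2031.

September 10, 2031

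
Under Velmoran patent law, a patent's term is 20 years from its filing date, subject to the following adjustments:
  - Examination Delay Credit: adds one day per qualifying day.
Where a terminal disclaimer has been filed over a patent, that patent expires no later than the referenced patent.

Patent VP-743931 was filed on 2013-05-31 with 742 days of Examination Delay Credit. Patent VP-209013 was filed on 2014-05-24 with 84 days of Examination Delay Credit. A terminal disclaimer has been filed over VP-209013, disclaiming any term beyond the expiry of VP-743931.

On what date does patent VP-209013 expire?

Natural term of VP-209013:
  Base: filing + 20 years → 24 May 2034.
  Examination Delay Credit: +84 days → 16 August 2034.
Expiry of referenced patent VP-743931:
  Base: filing + 20 years → 31 May 2033.
  Examination Delay Credit: +742 days → 12 June 2035.
Terminal disclaimer: VP-209013 expires on the earlier of 16 August 2034 and 12 June 2035.

August 16, 2034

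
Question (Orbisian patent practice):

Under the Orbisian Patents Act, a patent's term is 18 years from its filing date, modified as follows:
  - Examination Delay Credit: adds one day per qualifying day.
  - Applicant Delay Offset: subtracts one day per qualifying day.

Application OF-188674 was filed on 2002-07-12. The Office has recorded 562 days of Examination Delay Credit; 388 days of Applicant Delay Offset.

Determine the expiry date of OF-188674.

Base term: filing date + 18 years → 12 July 2020.
Examination Delay Credit: +562 days → 25 January 2022.
Applicant Delay Offset: −388 days → 2 January 2021.

January 2, 2021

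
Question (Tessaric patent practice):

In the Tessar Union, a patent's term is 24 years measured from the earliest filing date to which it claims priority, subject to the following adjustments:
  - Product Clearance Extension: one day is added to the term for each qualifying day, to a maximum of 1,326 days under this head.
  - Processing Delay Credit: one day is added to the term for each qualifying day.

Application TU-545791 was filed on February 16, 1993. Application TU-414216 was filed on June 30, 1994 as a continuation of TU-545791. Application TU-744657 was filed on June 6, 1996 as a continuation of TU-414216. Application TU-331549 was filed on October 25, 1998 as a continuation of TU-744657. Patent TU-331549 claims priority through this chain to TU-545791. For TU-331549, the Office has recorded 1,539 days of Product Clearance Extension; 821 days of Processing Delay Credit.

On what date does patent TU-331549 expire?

Earliest priority filing: 16 February 1993.
Base term: 16 February 1993 + 24 years → 16 February 2017.
Product Clearance Extension: 1539 days claimed exceeds the 1326-day cap, so +1326 days → 4 October 2020.
Processing Delay Credit: +821 days → 3 January 2023.

2023-01-03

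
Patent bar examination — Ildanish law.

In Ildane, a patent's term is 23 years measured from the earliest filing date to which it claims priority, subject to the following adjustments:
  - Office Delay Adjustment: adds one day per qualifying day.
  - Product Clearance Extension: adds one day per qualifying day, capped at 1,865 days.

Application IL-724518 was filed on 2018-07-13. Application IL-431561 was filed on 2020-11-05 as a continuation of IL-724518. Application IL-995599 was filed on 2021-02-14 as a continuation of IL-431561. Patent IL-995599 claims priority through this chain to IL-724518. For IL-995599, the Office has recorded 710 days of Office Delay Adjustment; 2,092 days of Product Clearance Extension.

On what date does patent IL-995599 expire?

Earliest priority filing: 13 July 2018.
Base term: 13 July 2018 + 23 years → 13 July 2041.
Office Delay Adjustment: +710 days → 23 June 2043.
Product Clearance Extension: 2092 days claimed exceeds the 1865-day cap, so +1865 days → 31 July 2048.

2048-07-31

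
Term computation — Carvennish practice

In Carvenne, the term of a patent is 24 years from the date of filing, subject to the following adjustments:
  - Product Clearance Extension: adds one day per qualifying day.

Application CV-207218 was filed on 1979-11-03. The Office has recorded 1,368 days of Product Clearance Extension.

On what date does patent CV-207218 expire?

August 2, 2007

Base term: filing date + 24 years → 3 November 2003.
Product Clearance Extension: +1368 days → 2 August 2007.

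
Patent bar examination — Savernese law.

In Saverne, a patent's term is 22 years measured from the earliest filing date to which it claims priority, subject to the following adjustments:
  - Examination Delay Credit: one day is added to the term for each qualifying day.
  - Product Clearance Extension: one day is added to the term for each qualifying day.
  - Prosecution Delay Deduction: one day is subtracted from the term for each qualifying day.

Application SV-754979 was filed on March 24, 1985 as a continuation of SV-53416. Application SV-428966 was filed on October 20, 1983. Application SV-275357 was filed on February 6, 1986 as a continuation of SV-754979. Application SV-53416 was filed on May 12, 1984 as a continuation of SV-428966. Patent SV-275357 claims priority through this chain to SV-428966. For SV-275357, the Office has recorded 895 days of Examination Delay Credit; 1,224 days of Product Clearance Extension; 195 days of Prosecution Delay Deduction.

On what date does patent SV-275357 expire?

Earliest priority filing: 20 October 1983.
Base term: 20 October 1983 + 22 years → 20 October 2005.
Examination Delay Credit: +895 days → 2 April 2008.
Product Clearance Extension: +1224 days → 9 August 2011.
Prosecution Delay Deduction: −195 days → 26 January 2011.

2011-01-26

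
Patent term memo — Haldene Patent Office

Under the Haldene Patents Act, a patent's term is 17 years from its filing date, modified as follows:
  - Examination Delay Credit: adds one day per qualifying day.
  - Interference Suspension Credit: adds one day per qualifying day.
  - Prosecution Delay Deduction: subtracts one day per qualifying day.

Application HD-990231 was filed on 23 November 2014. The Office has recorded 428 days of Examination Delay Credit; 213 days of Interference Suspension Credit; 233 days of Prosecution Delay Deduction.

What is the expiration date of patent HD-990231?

Base term: filing date + 17 years → 23 November 2031.
Examination Delay Credit: +428 days → 24 January 2033.
Interference Suspension Credit: +213 days → 25 August 2033.
Prosecution Delay Deduction: −233 days → 4 January 2033.

2033-01-04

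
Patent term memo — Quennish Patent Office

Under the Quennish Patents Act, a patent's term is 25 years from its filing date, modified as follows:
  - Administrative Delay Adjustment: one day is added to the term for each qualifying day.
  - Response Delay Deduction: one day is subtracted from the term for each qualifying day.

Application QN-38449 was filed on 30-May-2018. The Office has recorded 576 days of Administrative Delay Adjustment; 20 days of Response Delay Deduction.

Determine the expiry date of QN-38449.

Base term: filing date + 25 years → 30 May 2043.
Administrative Delay Adjustment: +576 days → 26 December 2044.
Response Delay Deduction: −20 days → 6 December 2044.

December 6, 2044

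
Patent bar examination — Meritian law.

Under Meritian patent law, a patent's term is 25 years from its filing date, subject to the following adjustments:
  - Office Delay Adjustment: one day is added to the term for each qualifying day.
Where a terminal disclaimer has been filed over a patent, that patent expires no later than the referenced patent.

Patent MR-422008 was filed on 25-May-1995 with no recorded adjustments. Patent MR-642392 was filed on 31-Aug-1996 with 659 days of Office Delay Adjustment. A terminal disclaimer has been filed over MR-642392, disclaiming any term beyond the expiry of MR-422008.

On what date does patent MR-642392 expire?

Natural term of MR-642392:
  Base: filing + 25 years → 31 August 2021.
  Office Delay Adjustment: +659 days → 21 June 2023.
Expiry of referenced patent MR-422008:
  Base: filing + 25 years → 25 May 2020.
Terminal disclaimer: MR-642392 expires on the earlier of 21 June 2023 and 25 May 2020.

May 25, 2020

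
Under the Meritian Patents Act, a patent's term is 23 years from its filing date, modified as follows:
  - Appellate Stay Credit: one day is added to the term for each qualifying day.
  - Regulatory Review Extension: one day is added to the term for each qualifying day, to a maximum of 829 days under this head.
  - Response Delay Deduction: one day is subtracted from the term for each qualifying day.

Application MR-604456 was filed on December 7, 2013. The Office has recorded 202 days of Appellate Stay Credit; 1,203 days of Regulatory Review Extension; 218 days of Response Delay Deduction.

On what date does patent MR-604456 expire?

Base term: filing date + 23 years → 7 December 2036.
Appellate Stay Credit: +202 days → 27 June 2037.
Regulatory Review Extension: 1203 days claimed exceeds the 829-day cap, so +829 days → 4 October 2039.
Response Delay Deduction: −218 days → 28 February 2039.

February 28, 2039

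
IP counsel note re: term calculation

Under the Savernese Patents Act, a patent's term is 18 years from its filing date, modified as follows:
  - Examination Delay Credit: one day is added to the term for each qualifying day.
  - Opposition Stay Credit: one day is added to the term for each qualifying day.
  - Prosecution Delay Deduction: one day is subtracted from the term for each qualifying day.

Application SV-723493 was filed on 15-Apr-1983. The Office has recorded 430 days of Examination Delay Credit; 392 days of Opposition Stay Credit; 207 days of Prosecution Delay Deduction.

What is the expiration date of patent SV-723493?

Base term: filing date + 18 years → 15 April 2001.
Examination Delay Credit: +430 days → 19 June 2002.
Opposition Stay Credit: +392 days → 16 July 2003.
Prosecution Delay Deduction: −207 days → 21 December 2002.

2002-12-21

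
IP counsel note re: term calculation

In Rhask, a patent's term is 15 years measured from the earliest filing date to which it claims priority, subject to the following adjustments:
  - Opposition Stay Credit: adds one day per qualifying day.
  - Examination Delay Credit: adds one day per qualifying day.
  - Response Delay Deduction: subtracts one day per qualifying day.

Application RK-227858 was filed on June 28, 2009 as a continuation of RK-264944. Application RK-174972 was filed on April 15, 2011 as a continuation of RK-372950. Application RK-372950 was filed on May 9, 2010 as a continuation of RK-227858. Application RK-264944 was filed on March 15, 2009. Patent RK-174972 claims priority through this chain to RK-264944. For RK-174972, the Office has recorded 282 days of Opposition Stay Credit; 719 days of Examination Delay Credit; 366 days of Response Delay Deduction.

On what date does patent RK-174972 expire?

Earliest priority filing: 15 March 2009.
Base term: 15 March 2009 + 15 years → 15 March 2024.
Opposition Stay Credit: +282 days → 22 December 2024.
Examination Delay Credit: +719 days → 11 December 2026.
Response Delay Deduction: −366 days → 10 December 2025.

2025-12-10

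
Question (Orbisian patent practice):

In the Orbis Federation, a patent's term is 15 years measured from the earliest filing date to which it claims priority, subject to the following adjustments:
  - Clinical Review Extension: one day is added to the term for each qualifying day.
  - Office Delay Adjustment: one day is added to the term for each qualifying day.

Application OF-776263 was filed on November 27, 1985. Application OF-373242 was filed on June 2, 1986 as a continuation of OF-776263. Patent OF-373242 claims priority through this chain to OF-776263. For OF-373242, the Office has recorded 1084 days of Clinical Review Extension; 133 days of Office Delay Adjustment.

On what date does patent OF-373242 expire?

Earliest priority filing: 27 November 1985.
Base term: 27 November 1985 + 15 years → 27 November 2000.
Clinical Review Extension: +1084 days → 16 November 2003.
Office Delay Adjustment: +133 days → 28 March 2004.

2004-03-28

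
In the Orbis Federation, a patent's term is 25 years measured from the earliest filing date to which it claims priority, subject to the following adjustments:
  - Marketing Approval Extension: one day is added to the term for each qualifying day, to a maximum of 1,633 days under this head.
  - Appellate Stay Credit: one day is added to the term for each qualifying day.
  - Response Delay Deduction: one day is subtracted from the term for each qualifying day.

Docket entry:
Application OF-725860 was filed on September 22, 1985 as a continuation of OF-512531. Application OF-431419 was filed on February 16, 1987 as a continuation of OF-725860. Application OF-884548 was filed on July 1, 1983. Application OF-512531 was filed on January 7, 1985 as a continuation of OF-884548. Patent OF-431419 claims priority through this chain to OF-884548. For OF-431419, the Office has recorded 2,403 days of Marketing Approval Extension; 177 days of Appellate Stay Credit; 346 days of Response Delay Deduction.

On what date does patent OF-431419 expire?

Earliest priority filing: 1 July 1983.
Base term: 1 July 1983 + 25 years → 1 July 2008.
Marketing Approval Extension: 2403 days claimed exceeds the 1633-day cap, so +1633 days → 20 December 2012.
Appellate Stay Credit: +177 days → 15 June 2013.
Response Delay Deduction: −346 days → 4 July 2012.

2012-07-04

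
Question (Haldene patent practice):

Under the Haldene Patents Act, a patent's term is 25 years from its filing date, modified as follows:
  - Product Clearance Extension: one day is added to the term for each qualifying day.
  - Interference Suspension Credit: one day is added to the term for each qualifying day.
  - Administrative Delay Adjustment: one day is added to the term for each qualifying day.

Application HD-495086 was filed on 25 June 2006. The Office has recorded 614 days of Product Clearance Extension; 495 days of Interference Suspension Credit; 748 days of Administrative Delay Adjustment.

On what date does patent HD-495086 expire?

Base term: filing date + 25 years → 25 June 2031.
Product Clearance Extension: +614 days → 28 February 2033.
Interference Suspension Credit: +495 days → 8 July 2034.
Administrative Delay Adjustment: +748 days → 25 July 2036.

2036-07-25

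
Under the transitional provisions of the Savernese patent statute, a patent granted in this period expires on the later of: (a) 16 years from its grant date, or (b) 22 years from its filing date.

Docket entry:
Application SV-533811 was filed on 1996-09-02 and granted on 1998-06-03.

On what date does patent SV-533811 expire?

September 2, 2018

(a) grant + 16 years → 3 June 2014.
(b) filing + 22 years → 2 September 2018.
Later of the two: 2 September 2018.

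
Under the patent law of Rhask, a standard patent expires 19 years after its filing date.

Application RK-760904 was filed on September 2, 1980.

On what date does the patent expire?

September 2, 1999

Filing date + 19 years → 2 September 1999.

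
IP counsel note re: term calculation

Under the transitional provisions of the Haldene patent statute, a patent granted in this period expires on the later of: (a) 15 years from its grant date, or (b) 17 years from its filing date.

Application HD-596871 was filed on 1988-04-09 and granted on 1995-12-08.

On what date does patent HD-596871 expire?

December 8, 2010

(a) grant + 15 years → 8 December 2010.
(b) filing + 17 years → 9 April 2005.
Later of the two: 8 December 2010.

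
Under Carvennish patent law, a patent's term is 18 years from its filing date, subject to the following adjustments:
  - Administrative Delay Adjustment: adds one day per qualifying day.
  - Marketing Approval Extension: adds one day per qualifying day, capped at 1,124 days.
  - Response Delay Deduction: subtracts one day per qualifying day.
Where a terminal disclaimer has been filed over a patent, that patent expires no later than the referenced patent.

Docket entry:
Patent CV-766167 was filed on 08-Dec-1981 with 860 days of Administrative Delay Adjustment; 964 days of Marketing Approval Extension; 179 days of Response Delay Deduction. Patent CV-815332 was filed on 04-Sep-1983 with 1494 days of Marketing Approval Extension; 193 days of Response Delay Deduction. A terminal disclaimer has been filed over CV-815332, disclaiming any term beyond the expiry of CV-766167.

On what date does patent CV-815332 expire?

Natural term of CV-815332:
  Base: filing + 18 years → 4 September 2001.
  Marketing Approval Extension: 1494 days claimed exceeds the 1124-day cap, so +1124 days → 2 October 2004.
  Response Delay Deduction: −193 days → 23 March 2004.
Expiry of referenced patent CV-766167:
  Base: filing + 18 years → 8 December 1999.
  Administrative Delay Adjustment: +860 days → 16 April 2002.
  Marketing Approval Extension: 964 days (within the 1124-day cap) → +964 days → 5 December 2004.
  Response Delay Deduction: −179 days → 9 June 2004.
Terminal disclaimer: CV-815332 expires on the earlier of 23 March 2004 and 9 June 2004.

March 23, 2004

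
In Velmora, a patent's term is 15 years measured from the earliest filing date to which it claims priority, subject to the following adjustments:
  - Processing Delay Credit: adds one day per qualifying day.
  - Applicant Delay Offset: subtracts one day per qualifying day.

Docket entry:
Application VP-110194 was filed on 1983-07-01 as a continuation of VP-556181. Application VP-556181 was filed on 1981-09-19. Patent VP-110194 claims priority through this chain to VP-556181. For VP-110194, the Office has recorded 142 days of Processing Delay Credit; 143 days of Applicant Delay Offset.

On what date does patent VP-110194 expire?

Earliest priority filing: 19 September 1981.
Base term: 19 September 1981 + 15 years → 19 September 1996.
Processing Delay Credit: +142 days → 8 February 1997.
Applicant Delay Offset: −143 days → 18 September 1996.

1996-09-18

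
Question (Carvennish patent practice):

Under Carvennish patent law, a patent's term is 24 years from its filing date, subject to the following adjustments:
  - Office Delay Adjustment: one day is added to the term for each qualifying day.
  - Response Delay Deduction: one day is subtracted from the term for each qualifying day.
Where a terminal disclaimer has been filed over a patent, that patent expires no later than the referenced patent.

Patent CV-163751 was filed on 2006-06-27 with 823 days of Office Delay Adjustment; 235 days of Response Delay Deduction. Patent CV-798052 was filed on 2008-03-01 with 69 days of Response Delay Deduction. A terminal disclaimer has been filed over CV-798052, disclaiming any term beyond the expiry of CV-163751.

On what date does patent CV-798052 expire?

2031-12-23

Natural term of CV-798052:
  Base: filing + 24 years → 1 March 2032.
  Response Delay Deduction: −69 days → 23 December 2031.
Expiry of referenced patent CV-163751:
  Base: filing + 24 years → 27 June 2030.
  Office Delay Adjustment: +823 days → 27 September 2032.
  Response Delay Deduction: −235 days → 5 February 2032.
Terminal disclaimer: CV-798052 expires on the earlier of 23 December 2031 and 5 February 2032.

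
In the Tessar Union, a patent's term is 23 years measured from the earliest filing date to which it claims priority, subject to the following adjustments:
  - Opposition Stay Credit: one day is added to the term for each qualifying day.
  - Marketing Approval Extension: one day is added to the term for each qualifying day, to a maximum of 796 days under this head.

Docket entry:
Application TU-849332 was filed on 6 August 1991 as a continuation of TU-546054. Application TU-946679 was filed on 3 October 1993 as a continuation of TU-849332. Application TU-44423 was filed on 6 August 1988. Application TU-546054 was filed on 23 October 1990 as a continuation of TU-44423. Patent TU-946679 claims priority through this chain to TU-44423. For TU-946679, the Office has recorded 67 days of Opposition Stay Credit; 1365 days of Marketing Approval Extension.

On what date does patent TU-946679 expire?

Earliest priority filing: 6 August 1988.
Base term: 6 August 1988 + 23 years → 6 August 2011.
Opposition Stay Credit: +67 days → 12 October 2011.
Marketing Approval Extension: 1365 days claimed exceeds the 796-day cap, so +796 days → 16 December 2013.

December 16, 2013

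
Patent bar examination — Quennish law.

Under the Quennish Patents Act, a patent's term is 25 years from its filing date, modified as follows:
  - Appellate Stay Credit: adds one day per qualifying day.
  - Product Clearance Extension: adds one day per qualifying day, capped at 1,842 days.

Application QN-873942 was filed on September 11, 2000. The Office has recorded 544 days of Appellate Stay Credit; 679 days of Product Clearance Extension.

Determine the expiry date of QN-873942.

January 16, 2029

Base term: filing date + 25 years → 11 September 2025.
Appellate Stay Credit: +544 days → 9 March 2027.
Product Clearance Extension: 679 days (within the 1842-day cap) → +679 days → 16 January 2029.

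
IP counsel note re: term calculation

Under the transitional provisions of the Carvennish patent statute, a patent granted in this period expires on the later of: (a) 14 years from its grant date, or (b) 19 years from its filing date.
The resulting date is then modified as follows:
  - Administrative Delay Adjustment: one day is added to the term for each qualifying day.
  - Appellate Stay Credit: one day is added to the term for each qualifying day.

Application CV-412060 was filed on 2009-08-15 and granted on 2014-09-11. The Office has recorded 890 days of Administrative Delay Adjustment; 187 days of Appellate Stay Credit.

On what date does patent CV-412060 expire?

2031-08-24

(a) grant + 14 years → 11 September 2028.
(b) filing + 19 years → 15 August 2028.
Later of the two: 11 September 2028.
Administrative Delay Adjustment: +890 days → 18 February 2031.
Appellate Stay Credit: +187 days → 24 August 2031.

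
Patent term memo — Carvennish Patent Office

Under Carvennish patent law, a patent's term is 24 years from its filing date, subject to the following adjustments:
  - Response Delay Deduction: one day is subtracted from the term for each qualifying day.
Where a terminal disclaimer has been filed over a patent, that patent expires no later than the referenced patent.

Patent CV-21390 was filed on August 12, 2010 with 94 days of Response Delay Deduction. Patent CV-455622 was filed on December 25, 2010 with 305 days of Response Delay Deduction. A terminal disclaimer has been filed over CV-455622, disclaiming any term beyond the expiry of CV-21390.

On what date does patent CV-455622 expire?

Natural term of CV-455622:
  Base: filing + 24 years → 25 December 2034.
  Response Delay Deduction: −305 days → 23 February 2034.
Expiry of referenced patent CV-21390:
  Base: filing + 24 years → 12 August 2034.
  Response Delay Deduction: −94 days → 10 May 2034.
Terminal disclaimer: CV-455622 expires on the earlier of 23 February 2034 and 10 May 2034.

February 23, 2034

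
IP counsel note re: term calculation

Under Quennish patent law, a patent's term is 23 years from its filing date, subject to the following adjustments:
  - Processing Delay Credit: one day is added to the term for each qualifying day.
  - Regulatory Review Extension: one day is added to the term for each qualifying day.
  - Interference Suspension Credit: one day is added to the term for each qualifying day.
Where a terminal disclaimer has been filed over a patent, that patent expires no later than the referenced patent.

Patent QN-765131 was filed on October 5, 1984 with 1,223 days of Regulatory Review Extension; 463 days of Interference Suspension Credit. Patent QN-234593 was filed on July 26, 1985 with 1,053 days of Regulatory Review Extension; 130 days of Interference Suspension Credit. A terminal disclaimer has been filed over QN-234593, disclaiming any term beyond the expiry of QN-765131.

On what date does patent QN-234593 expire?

October 22, 2011

Natural term of QN-234593:
  Base: filing + 23 years → 26 July 2008.
  Regulatory Review Extension: +1053 days → 14 June 2011.
  Interference Suspension Credit: +130 days → 22 October 2011.
Expiry of referenced patent QN-765131:
  Base: filing + 23 years → 5 October 2007.
  Regulatory Review Extension: +1223 days → 9 February 2011.
  Interference Suspension Credit: +463 days → 17 May 2012.
Terminal disclaimer: QN-234593 expires on the earlier of 22 October 2011 and 17 May 2012.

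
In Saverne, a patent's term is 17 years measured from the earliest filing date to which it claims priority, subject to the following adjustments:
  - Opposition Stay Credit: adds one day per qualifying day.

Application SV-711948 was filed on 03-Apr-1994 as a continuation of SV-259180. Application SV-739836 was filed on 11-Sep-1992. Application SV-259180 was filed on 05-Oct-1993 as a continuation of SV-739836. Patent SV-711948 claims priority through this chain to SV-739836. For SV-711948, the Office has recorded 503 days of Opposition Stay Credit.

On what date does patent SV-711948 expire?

2011-01-27

Earliest priority filing: 11 September 1992.
Base term: 11 September 1992 + 17 years → 11 September 2009.
Opposition Stay Credit: +503 days → 27 January 2011.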